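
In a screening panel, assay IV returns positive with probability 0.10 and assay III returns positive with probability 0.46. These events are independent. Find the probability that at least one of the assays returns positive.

0.514

Independence gives P(none) = ∏(1 − pᵢ).
P(none) = (1 − 0.10) × (1 − 0.46) = 0.90 × 0.54 = 0.486
P(at least one) = 1 − 0.486 = 0.514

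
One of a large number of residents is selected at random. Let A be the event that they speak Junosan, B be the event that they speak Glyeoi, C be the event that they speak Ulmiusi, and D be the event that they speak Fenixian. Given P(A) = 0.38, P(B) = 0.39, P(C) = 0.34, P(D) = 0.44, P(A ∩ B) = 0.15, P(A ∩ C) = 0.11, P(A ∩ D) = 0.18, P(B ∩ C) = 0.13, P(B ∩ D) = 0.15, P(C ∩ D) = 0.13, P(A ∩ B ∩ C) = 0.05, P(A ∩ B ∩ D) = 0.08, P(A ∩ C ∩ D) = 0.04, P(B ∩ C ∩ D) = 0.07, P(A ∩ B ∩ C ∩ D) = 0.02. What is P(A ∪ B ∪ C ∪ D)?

0.92

Apply inclusion-exclusion:
P(A ∪ B ∪ C ∪ D) = 0.38 + 0.39 + 0.34 + 0.44 − 0.15 − 0.11 − 0.18 − 0.13 − 0.15 − 0.13 + 0.05 + 0.08 + 0.04 + 0.07 − 0.02 = 0.92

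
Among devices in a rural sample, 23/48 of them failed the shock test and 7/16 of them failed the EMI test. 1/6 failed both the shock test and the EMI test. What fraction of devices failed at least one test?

3/4

Using inclusion–exclusion:
P(union) = 23/48 + 7/16 − 1/6 = 3/4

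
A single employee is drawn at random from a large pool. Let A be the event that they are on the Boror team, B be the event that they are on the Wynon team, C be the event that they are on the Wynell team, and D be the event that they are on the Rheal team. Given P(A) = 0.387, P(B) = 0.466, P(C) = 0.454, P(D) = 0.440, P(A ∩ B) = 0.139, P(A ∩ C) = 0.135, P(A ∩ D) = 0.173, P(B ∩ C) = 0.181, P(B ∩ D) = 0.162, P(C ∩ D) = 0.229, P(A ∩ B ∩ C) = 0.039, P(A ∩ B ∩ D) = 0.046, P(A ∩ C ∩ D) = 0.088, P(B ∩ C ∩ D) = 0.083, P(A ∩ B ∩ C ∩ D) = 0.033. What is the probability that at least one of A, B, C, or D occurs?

P(A ∪ B ∪ C ∪ D) = 0.387 + 0.466 + 0.454 + 0.440 − 0.139 − 0.135 − 0.173 − 0.181 − 0.162 − 0.229 + 0.039 + 0.046 + 0.088 + 0.083 − 0.033 = 0.951

0.951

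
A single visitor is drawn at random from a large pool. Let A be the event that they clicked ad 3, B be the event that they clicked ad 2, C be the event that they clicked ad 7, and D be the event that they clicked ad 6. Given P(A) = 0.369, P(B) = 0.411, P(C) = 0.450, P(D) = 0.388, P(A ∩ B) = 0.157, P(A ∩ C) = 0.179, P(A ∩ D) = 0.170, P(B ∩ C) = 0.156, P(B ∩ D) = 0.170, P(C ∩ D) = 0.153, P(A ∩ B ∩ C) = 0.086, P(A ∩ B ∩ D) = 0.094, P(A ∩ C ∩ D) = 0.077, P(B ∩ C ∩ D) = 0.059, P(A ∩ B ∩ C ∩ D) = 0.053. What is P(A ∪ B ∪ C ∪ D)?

0.896

P(A ∪ B ∪ C ∪ D) = 0.369 + 0.411 + 0.450 + 0.388 − 0.157 − 0.179 − 0.170 − 0.156 − 0.170 − 0.153 + 0.086 + 0.094 + 0.077 + 0.059 − 0.053 = 0.896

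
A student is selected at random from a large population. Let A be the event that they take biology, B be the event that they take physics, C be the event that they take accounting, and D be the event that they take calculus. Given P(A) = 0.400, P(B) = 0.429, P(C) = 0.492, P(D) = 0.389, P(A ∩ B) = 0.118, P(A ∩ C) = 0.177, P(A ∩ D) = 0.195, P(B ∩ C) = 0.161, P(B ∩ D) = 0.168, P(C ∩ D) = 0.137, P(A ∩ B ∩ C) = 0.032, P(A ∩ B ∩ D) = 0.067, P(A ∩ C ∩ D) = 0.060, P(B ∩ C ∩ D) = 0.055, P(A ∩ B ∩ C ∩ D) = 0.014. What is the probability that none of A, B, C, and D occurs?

P(A ∪ B ∪ C ∪ D) = 0.400 + 0.429 + 0.492 + 0.389 − 0.118 − 0.177 − 0.195 − 0.161 − 0.168 − 0.137 + 0.032 + 0.067 + 0.060 + 0.055 − 0.014 = 0.954
P(none) = 1 − 0.954 = 0.046

0.046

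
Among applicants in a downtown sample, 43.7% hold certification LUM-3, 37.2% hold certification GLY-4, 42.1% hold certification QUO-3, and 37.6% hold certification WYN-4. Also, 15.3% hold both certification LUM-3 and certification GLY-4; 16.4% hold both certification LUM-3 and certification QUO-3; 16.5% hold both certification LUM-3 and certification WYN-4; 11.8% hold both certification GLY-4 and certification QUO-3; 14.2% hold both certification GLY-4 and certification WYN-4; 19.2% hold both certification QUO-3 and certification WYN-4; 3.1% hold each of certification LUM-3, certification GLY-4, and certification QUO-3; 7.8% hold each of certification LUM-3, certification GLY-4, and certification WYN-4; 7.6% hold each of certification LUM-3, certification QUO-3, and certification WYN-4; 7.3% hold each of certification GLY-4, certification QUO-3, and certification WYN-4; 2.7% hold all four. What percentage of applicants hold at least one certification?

P(≥1) = 43.7 + 37.2 + 42.1 + 37.6 − 15.3 − 16.4 − 16.5 − 11.8 − 14.2 − 19.2 + 3.1 + 7.8 + 7.6 + 7.3 − 2.7 = 90.3%

90.3%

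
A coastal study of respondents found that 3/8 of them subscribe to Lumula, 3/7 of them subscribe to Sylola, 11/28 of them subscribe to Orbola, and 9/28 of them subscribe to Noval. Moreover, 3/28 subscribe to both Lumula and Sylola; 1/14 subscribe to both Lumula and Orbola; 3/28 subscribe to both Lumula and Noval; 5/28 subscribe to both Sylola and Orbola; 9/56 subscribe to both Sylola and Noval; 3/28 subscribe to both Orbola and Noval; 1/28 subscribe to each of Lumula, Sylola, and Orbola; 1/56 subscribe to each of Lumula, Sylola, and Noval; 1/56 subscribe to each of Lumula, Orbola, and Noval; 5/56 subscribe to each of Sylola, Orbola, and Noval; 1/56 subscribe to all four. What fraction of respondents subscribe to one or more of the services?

By inclusion-exclusion,
P(at least one) = 3/8 + 3/7 + 11/28 + 9/28 − 3/28 − 1/14 − 3/28 − 5/28 − 9/56 − 3/28 + 1/28 + 1/56 + 1/56 + 5/56 − 1/56 = 13/14

13/14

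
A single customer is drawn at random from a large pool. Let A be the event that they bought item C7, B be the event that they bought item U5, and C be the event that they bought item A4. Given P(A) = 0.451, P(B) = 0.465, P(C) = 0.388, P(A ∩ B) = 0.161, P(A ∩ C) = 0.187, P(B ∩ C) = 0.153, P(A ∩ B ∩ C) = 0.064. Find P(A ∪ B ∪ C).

P(A ∪ B ∪ C) = 0.451 + 0.465 + 0.388 − 0.161 − 0.187 − 0.153 + 0.064 = 0.867

0.867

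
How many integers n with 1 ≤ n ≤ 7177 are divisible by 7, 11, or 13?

2015

By inclusion–exclusion:
⌊7177/7⌋ + ⌊7177/11⌋ + ⌊7177/13⌋ − ⌊7177/77⌋ − ⌊7177/91⌋ − ⌊7177/143⌋ + ⌊7177/1001⌋ = 1025 + 652 + 552 − 93 − 78 − 50 + 7 = 2015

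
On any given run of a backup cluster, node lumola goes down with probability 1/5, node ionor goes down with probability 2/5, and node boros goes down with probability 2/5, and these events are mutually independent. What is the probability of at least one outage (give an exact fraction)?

P(none) = (1 − 1/5) × (1 − 2/5) × (1 − 2/5) = 4/5 × 3/5 × 3/5 = 36/125
P(at least one) = 1 − 36/125 = 89/125

89/125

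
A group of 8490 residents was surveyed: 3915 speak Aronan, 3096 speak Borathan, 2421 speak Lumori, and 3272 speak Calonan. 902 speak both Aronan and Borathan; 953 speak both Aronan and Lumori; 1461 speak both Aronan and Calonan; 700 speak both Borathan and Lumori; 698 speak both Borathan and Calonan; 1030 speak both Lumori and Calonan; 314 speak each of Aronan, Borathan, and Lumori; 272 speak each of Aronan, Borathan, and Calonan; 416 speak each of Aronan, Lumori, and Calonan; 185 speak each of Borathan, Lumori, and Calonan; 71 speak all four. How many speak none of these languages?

Apply inclusion-exclusion:
N(≥1) = 3915 + 3096 + 2421 + 3272 − 902 − 953 − 1461 − 700 − 698 − 1030 + 314 + 272 + 416 + 185 − 71 = 8076
None: 8490 − 8076 = 414

414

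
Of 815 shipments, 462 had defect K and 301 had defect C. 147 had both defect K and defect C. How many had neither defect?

199

|union| = 462 + 301 − 147 = 616
None: 815 − 616 = 199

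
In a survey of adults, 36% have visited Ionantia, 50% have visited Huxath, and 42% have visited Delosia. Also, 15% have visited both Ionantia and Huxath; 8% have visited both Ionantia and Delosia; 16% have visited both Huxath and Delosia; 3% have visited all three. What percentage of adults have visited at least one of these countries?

92%

By inclusion-exclusion,
P(≥1) = 36 + 50 + 42 − 15 − 8 − 16 + 3 = 92%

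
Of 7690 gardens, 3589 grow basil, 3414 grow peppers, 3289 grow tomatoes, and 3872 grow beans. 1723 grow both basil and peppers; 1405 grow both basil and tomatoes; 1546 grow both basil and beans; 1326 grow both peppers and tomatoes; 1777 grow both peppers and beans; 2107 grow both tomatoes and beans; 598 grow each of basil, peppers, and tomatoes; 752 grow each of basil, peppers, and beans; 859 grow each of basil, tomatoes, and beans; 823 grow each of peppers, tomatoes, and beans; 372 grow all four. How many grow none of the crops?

750

Inclusion–exclusion gives
|at least one| = 3589 + 3414 + 3289 + 3872 − 1723 − 1405 − 1546 − 1326 − 1777 − 2107 + 598 + 752 + 859 + 823 − 372 = 6940
None: 7690 − 6940 = 750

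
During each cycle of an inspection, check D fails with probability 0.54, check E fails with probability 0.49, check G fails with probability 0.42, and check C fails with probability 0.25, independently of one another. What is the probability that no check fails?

P(none) = (1 − 0.54) × (1 − 0.49) × (1 − 0.42) × (1 − 0.25) = 0.46 × 0.51 × 0.58 × 0.75 = 0.102051

0.102051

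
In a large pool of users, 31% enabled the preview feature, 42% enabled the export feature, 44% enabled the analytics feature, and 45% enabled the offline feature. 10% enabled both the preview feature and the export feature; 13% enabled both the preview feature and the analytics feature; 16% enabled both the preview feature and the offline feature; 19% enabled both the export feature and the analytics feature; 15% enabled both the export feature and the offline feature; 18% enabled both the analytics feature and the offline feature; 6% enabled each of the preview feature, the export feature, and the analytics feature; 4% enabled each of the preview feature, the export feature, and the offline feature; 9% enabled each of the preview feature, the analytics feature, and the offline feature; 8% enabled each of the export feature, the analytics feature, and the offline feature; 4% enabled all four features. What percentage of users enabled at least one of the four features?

94%

Using inclusion–exclusion:
P(at least one) = 31 + 42 + 44 + 45 − 10 − 13 − 16 − 19 − 15 − 18 + 6 + 4 + 9 + 8 − 4 = 94%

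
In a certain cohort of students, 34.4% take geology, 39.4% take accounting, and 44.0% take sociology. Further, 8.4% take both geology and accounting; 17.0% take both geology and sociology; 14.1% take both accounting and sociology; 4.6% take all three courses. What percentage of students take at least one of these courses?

82.9%

P(≥1) = 34.4 + 39.4 + 44.0 − 8.4 − 17.0 − 14.1 + 4.6 = 82.9%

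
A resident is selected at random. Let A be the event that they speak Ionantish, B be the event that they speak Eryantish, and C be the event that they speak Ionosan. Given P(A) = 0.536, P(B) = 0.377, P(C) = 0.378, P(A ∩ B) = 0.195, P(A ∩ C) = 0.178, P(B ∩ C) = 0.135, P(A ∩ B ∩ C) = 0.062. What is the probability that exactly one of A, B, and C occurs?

P(exactly one) = 0.536 + 0.377 + 0.378 − 2·0.195 − 2·0.178 − 2·0.135 + 3·0.062 = 0.461

0.461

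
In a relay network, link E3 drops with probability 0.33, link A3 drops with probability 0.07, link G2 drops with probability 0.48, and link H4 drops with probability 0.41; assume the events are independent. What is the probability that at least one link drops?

0.80883292

Independence gives P(none) = ∏(1 − pᵢ).
P(none) = (1 − 0.33) × (1 − 0.07) × (1 − 0.48) × (1 − 0.41) = 0.67 × 0.93 × 0.52 × 0.59 = 0.19116708
P(at least one) = 1 − 0.19116708 = 0.80883292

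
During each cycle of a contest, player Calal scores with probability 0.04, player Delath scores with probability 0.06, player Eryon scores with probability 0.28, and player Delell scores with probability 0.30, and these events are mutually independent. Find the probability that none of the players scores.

P(none) = (1 − 0.04) × (1 − 0.06) × (1 − 0.28) × (1 − 0.30) = 0.96 × 0.94 × 0.72 × 0.70 = 0.4548096

0.4548096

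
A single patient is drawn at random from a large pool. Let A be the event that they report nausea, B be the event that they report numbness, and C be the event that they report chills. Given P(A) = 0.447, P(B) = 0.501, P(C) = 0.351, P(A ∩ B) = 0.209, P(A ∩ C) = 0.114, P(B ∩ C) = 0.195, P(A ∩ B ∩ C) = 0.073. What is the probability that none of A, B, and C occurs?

0.146

By inclusion–exclusion:
P(A ∪ B ∪ C) = 0.447 + 0.501 + 0.351 − 0.209 − 0.114 − 0.195 + 0.073 = 0.854
P(none) = 1 − 0.854 = 0.146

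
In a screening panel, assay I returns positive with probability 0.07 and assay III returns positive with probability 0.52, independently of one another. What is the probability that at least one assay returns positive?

P(none) = (1 − 0.07) × (1 − 0.52) = 0.93 × 0.48 = 0.4464
P(at least one) = 1 − 0.4464 = 0.5536

0.5536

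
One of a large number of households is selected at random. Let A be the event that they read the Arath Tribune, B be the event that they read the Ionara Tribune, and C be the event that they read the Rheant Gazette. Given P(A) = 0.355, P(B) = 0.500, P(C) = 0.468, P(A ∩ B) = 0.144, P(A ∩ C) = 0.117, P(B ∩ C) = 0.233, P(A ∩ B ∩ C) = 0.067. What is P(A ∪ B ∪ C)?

P(A ∪ B ∪ C) = 0.355 + 0.500 + 0.468 − 0.144 − 0.117 − 0.233 + 0.067 = 0.896

0.896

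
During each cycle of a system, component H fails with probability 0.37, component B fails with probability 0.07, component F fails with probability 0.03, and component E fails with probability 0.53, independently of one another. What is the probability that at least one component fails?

0.73288819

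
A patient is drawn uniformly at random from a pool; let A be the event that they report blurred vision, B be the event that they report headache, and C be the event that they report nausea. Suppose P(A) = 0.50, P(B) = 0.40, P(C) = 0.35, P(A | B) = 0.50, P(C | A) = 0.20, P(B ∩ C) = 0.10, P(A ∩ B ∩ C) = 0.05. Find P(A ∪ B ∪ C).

0.90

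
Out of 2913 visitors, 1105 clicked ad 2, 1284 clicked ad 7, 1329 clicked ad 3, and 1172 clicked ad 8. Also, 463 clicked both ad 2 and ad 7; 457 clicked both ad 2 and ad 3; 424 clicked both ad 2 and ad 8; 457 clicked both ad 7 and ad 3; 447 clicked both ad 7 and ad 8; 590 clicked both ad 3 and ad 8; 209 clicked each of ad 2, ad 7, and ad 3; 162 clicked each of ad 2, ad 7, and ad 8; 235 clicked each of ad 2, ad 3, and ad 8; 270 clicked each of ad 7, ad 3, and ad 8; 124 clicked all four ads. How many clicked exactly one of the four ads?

1346

By inclusion–exclusion (exactly-one form):
|exactly one| = 1105 + 1284 + 1329 + 1172 − 2·463 − 2·457 − 2·424 − 2·457 − 2·447 − 2·590 + 3·209 + 3·162 + 3·235 + 3·270 − 4·124 = 1346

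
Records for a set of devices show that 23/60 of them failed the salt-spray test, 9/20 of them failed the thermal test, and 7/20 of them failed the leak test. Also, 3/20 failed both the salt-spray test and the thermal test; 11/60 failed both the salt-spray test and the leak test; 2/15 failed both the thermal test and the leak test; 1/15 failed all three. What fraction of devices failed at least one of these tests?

47/60

Using inclusion–exclusion:
P(≥1) = 23/60 + 9/20 + 7/20 − 3/20 − 11/60 − 2/15 + 1/15 = 47/60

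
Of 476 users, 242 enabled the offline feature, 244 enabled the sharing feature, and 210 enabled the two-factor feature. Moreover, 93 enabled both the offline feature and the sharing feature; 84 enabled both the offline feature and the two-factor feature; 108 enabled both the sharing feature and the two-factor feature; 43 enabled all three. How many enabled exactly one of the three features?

255

By inclusion–exclusion (exactly-one form):
N(exactly one) = 242 + 244 + 210 − 2·93 − 2·84 − 2·108 + 3·43 = 255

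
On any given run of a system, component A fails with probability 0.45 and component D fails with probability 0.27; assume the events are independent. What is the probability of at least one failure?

0.5985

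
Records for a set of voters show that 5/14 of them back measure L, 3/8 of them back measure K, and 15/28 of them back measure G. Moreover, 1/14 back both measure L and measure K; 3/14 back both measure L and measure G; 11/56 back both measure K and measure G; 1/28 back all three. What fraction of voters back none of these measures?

5/28

P(union) = 5/14 + 3/8 + 15/28 − 1/14 − 3/14 − 11/56 + 1/28 = 23/28
P(none) = 1 − 23/28 = 5/28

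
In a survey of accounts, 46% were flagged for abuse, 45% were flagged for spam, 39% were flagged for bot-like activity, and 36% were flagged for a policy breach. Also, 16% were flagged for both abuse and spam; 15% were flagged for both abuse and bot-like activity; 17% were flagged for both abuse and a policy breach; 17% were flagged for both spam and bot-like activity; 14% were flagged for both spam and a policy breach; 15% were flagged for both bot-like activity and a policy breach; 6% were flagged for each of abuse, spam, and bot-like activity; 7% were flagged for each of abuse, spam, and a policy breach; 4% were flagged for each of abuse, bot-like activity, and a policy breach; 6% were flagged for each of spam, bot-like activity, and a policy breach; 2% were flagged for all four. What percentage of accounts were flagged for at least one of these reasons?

93%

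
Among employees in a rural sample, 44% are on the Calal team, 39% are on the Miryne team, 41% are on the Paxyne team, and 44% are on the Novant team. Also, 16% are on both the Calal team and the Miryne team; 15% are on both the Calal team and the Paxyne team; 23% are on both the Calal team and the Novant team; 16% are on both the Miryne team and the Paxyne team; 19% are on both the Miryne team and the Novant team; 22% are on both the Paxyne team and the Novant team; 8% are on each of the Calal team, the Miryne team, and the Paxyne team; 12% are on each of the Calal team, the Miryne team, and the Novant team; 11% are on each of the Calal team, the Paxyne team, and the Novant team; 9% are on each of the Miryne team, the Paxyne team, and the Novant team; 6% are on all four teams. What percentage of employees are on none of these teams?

9%

By inclusion-exclusion,
P(at least one) = 44 + 39 + 41 + 44 − 16 − 15 − 23 − 16 − 19 − 22 + 8 + 12 + 11 + 9 − 6 = 91%
P(none) = 100% − 91% = 9%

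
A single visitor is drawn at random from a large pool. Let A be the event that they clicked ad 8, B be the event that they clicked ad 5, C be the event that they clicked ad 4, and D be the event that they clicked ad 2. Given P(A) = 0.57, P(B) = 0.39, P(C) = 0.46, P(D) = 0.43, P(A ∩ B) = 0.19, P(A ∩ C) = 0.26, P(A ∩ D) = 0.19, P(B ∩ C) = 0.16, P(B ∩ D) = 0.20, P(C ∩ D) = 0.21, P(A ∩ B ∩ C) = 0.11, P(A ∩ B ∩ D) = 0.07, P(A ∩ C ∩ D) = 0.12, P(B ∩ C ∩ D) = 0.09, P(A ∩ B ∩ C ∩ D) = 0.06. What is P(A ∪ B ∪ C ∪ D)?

0.97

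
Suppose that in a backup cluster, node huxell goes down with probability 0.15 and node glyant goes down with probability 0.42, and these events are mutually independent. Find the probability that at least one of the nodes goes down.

P(none) = (1 − 0.15) × (1 − 0.42) = 0.85 × 0.58 = 0.493
P(at least one) = 1 − 0.493 = 0.507

0.507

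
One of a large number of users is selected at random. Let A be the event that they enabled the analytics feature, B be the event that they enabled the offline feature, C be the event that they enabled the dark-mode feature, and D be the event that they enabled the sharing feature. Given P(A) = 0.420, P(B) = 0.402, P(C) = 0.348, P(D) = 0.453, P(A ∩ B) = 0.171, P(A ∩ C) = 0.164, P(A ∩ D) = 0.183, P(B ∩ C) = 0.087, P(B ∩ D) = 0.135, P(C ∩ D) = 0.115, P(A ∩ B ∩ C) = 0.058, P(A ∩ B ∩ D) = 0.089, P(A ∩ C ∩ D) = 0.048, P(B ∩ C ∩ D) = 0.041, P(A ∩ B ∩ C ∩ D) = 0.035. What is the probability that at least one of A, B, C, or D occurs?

0.969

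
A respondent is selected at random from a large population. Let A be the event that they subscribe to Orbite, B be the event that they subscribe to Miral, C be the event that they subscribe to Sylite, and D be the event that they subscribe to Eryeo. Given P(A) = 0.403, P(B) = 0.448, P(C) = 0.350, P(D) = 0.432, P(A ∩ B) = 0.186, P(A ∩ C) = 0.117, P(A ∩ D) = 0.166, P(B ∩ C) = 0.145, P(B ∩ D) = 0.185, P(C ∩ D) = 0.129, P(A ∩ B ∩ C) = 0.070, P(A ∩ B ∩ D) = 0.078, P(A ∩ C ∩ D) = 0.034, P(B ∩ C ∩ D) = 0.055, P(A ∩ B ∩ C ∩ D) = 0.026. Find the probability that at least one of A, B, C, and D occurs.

Using inclusion–exclusion:
P(A ∪ B ∪ C ∪ D) = 0.403 + 0.448 + 0.350 + 0.432 − 0.186 − 0.117 − 0.166 − 0.145 − 0.185 − 0.129 + 0.070 + 0.078 + 0.034 + 0.055 − 0.026 = 0.916

0.916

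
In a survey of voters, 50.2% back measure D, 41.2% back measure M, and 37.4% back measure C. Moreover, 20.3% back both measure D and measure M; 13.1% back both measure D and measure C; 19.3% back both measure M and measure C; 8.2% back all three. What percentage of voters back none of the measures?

15.7%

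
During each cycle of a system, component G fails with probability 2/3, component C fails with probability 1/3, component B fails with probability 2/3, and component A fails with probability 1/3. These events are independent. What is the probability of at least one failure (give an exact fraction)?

P(none) = (1 − 2/3) × (1 − 1/3) × (1 − 2/3) × (1 − 1/3) = 1/3 × 2/3 × 1/3 × 2/3 = 4/81
P(at least one) = 1 − 4/81 = 77/81

77/81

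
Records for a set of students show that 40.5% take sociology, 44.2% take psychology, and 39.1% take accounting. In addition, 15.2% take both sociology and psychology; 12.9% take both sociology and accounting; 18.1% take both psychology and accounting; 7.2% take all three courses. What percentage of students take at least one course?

P(≥1) = 40.5 + 44.2 + 39.1 − 15.2 − 12.9 − 18.1 + 7.2 = 84.8%

84.8%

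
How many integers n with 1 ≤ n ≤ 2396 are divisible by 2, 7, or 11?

Using inclusion–exclusion:
⌊2396/2⌋ + ⌊2396/7⌋ + ⌊2396/11⌋ − ⌊2396/14⌋ − ⌊2396/22⌋ − ⌊2396/77⌋ + ⌊2396/154⌋ = 1198 + 342 + 217 − 171 − 108 − 31 + 15 = 1462

1462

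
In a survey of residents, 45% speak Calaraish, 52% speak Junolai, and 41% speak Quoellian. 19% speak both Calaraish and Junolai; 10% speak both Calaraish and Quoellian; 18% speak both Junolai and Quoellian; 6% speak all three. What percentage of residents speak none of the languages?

3%

Using inclusion–exclusion:
P(union) = 45 + 52 + 41 − 19 − 10 − 18 + 6 = 97%
P(none) = 100% − 97% = 3%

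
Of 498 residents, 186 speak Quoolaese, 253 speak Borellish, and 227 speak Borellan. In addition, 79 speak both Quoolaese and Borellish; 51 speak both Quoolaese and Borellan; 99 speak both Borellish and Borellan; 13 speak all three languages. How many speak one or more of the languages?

Apply inclusion-exclusion:
N(≥1) = 186 + 253 + 227 − 79 − 51 − 99 + 13 = 450

450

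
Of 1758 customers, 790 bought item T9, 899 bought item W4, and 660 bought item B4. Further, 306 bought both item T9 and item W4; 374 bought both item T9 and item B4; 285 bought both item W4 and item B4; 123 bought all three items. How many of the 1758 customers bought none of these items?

251

|union| = 790 + 899 + 660 − 306 − 374 − 285 + 123 = 1507
None: 1758 − 1507 = 251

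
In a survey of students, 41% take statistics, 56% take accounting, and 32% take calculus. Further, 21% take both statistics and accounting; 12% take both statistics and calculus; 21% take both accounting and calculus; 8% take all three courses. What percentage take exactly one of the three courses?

45%

P(exactly one) = 41 + 56 + 32 − 2·21 − 2·12 − 2·21 + 3·8 = 45%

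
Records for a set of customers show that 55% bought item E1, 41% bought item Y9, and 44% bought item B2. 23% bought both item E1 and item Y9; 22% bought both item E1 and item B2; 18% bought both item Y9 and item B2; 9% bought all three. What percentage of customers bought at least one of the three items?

86%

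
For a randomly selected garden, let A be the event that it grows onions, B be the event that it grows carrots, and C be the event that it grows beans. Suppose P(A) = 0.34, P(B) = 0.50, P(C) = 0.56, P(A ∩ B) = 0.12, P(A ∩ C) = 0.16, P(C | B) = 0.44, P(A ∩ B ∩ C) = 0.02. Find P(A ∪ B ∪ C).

0.92

P(B ∩ C) = P(B)·P(C|B) = 0.50 × 0.44 = 0.22
Inclusion–exclusion gives
P(A ∪ B ∪ C) = 0.34 + 0.50 + 0.56 − 0.12 − 0.16 − 0.22 + 0.02 = 0.92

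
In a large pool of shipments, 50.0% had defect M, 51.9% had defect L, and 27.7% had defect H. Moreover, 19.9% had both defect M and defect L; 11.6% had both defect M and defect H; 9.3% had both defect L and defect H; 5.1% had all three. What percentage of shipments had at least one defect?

Using inclusion–exclusion:
P(≥1) = 50.0 + 51.9 + 27.7 − 19.9 − 11.6 − 9.3 + 5.1 = 93.9%

93.9%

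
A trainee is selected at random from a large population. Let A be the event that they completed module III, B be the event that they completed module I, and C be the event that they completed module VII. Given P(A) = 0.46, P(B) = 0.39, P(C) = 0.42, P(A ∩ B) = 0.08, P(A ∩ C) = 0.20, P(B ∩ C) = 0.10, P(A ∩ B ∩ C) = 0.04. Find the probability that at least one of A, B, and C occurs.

0.93

P(A ∪ B ∪ C) = 0.46 + 0.39 + 0.42 − 0.08 − 0.20 − 0.10 + 0.04 = 0.93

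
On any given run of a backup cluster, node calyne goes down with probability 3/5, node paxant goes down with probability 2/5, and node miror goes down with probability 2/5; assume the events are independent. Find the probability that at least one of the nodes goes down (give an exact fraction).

107/125

P(none) = (1 − 3/5) × (1 − 2/5) × (1 − 2/5) = 2/5 × 3/5 × 3/5 = 18/125
P(at least one) = 1 − 18/125 = 107/125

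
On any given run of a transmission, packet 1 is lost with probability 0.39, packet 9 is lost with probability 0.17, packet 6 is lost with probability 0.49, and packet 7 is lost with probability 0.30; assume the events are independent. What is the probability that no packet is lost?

P(none) = (1 − 0.39) × (1 − 0.17) × (1 − 0.49) × (1 − 0.30) = 0.61 × 0.83 × 0.51 × 0.70 = 0.1807491

0.1807491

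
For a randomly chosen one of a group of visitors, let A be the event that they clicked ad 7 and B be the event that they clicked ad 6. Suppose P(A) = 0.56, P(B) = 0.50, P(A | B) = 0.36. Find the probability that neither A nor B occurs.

P(A ∩ B) = P(B)·P(A|B) = 0.50 × 0.36 = 0.18
P(A ∪ B) = 0.56 + 0.50 − 0.18 = 0.88
P(none) = 1 − 0.88 = 0.12

0.12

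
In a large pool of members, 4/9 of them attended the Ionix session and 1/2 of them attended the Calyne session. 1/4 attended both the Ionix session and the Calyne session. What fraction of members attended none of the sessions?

11/36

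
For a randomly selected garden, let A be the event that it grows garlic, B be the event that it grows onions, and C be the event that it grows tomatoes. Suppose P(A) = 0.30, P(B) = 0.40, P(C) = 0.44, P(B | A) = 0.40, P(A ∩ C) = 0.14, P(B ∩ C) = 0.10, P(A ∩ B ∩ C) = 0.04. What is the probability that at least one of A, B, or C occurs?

P(A ∩ B) = P(A)·P(B|A) = 0.30 × 0.40 = 0.12
Inclusion–exclusion gives
P(A ∪ B ∪ C) = 0.30 + 0.40 + 0.44 − 0.12 − 0.14 − 0.10 + 0.04 = 0.82

0.82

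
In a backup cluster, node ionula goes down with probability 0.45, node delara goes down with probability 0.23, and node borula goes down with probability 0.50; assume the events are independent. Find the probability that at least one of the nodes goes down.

P(none) = (1 − 0.45) × (1 − 0.23) × (1 − 0.50) = 0.55 × 0.77 × 0.50 = 0.21175
P(at least one) = 1 − 0.21175 = 0.78825

0.78825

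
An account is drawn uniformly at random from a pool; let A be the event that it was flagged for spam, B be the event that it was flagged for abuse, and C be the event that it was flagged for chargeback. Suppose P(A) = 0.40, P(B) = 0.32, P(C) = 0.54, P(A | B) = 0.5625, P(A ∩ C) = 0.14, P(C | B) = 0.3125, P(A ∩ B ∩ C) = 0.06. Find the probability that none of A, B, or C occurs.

0.10

P(A ∩ B) = P(B)·P(A|B) = 0.32 × 0.5625 = 0.18
P(B ∩ C) = P(B)·P(C|B) = 0.32 × 0.3125 = 0.10
Using inclusion–exclusion:
P(A ∪ B ∪ C) = 0.40 + 0.32 + 0.54 − 0.18 − 0.14 − 0.10 + 0.06 = 0.90
P(none) = 1 − 0.90 = 0.10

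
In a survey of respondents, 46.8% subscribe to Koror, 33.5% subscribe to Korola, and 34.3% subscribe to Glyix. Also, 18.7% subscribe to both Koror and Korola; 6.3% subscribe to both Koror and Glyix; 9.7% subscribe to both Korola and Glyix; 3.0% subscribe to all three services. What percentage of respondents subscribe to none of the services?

17.1%

Inclusion–exclusion gives
P(≥1) = 46.8 + 33.5 + 34.3 − 18.7 − 6.3 − 9.7 + 3.0 = 82.9%
P(none) = 100% − 82.9% = 17.1%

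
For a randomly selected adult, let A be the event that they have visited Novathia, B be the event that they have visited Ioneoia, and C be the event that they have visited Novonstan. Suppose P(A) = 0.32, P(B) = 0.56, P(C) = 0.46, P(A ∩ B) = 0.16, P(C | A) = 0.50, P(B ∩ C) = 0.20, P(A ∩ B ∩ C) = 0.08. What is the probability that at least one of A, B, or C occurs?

P(A ∩ C) = P(A)·P(C|A) = 0.32 × 0.50 = 0.16
P(A ∪ B ∪ C) = 0.32 + 0.56 + 0.46 − 0.16 − 0.16 − 0.20 + 0.08 = 0.90

0.90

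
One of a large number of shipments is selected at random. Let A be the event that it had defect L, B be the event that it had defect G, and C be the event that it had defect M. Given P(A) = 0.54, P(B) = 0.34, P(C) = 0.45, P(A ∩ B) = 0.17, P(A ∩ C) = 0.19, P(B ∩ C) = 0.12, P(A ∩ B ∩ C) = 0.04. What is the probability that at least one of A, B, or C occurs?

P(A ∪ B ∪ C) = 0.54 + 0.34 + 0.45 − 0.17 − 0.19 − 0.12 + 0.04 = 0.89

0.89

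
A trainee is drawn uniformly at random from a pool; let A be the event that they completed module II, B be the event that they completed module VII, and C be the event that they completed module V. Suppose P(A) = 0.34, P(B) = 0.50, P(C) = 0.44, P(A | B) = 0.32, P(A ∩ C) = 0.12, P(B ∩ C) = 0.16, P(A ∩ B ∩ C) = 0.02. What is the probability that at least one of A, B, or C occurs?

0.86

P(A ∩ B) = P(B)·P(A|B) = 0.50 × 0.32 = 0.16
P(A ∪ B ∪ C) = 0.34 + 0.50 + 0.44 − 0.16 − 0.12 − 0.16 + 0.02 = 0.86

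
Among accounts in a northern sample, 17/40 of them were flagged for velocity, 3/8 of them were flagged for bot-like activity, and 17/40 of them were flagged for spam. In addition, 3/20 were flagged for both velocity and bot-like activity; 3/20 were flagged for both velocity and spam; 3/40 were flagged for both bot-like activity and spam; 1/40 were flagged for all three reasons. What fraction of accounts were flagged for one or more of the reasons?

By inclusion-exclusion,
P(union) = 17/40 + 3/8 + 17/40 − 3/20 − 3/20 − 3/40 + 1/40 = 7/8

7/8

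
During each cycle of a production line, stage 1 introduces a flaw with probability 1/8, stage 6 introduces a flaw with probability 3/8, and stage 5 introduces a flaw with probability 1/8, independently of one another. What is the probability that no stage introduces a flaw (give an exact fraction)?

P(none) = (1 − 1/8) × (1 − 3/8) × (1 − 1/8) = 7/8 × 5/8 × 7/8 = 245/512

245/512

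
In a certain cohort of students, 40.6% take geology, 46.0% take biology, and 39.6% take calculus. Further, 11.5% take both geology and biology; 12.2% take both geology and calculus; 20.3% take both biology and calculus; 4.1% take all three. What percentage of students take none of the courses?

Inclusion–exclusion gives
P(at least one) = 40.6 + 46.0 + 39.6 − 11.5 − 12.2 − 20.3 + 4.1 = 86.3%
P(none) = 100% − 86.3% = 13.7%

13.7%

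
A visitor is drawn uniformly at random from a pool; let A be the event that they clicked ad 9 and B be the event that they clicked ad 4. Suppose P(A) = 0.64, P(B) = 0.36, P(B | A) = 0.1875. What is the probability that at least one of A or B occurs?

0.88

P(A ∩ B) = P(A)·P(B|A) = 0.64 × 0.1875 = 0.12
P(A ∪ B) = 0.64 + 0.36 − 0.12 = 0.88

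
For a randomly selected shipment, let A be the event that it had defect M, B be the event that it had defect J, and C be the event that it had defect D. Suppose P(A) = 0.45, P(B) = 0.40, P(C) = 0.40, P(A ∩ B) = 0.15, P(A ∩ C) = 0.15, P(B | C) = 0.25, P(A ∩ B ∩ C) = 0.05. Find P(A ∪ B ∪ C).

0.90

P(B ∩ C) = P(C)·P(B|C) = 0.40 × 0.25 = 0.10
P(A ∪ B ∪ C) = 0.45 + 0.40 + 0.40 − 0.15 − 0.15 − 0.10 + 0.05 = 0.90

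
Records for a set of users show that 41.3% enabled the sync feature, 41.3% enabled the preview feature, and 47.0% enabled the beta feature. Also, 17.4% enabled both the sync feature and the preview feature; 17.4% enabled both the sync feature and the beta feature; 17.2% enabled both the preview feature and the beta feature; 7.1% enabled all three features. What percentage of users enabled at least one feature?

84.7%

By inclusion–exclusion:
P(at least one) = 41.3 + 41.3 + 47.0 − 17.4 − 17.4 − 17.2 + 7.1 = 84.7%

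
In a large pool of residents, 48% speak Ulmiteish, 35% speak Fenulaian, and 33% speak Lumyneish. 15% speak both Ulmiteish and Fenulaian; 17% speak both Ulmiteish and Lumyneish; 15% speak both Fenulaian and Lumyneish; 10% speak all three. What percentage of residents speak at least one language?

By inclusion-exclusion,
P(union) = 48 + 35 + 33 − 15 − 17 − 15 + 10 = 79%

79%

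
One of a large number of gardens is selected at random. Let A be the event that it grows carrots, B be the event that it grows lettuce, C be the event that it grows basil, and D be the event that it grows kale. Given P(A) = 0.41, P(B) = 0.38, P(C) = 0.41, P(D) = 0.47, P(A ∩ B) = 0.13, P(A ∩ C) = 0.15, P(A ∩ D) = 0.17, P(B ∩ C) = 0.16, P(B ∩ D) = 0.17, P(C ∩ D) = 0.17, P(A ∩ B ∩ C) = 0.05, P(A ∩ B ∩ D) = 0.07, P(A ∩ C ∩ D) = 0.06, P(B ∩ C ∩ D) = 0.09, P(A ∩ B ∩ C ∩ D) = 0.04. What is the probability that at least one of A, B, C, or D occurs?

0.95

By inclusion–exclusion:
P(A ∪ B ∪ C ∪ D) = 0.41 + 0.38 + 0.41 + 0.47 − 0.13 − 0.15 − 0.17 − 0.16 − 0.17 − 0.17 + 0.05 + 0.07 + 0.06 + 0.09 − 0.04 = 0.95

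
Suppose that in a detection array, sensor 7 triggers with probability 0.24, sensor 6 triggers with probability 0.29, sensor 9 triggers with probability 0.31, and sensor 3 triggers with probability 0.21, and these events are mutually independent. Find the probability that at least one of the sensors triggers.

0.70586404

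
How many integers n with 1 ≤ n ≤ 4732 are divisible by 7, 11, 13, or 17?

⌊4732/7⌋ + ⌊4732/11⌋ + ⌊4732/13⌋ + ⌊4732/17⌋ − ⌊4732/77⌋ − ⌊4732/91⌋ − ⌊4732/119⌋ − ⌊4732/143⌋ − ⌊4732/187⌋ − ⌊4732/221⌋ + ⌊4732/1001⌋ + ⌊4732/1309⌋ + ⌊4732/1547⌋ + ⌊4732/2431⌋ − ⌊4732/17017⌋ = 676 + 430 + 364 + 278 − 61 − 52 − 39 − 33 − 25 − 21 + 4 + 3 + 3 + 1 − 0 = 1528

1528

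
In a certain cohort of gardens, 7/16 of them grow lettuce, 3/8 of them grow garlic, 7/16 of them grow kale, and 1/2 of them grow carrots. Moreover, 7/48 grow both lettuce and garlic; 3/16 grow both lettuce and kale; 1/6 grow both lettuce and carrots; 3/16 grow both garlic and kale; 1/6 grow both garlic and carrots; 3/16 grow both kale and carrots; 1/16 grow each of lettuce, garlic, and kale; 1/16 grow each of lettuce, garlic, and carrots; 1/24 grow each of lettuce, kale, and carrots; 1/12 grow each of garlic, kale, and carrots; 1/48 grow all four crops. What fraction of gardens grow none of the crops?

Using inclusion–exclusion:
P(at least one) = 7/16 + 3/8 + 7/16 + 1/2 − 7/48 − 3/16 − 1/6 − 3/16 − 1/6 − 3/16 + 1/16 + 1/16 + 1/24 + 1/12 − 1/48 = 15/16
P(none) = 1 − 15/16 = 1/16

1/16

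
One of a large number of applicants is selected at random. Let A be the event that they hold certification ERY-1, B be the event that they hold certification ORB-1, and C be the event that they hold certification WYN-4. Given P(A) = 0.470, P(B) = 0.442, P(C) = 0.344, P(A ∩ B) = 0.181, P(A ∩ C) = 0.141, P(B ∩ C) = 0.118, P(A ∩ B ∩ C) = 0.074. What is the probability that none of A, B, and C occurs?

0.110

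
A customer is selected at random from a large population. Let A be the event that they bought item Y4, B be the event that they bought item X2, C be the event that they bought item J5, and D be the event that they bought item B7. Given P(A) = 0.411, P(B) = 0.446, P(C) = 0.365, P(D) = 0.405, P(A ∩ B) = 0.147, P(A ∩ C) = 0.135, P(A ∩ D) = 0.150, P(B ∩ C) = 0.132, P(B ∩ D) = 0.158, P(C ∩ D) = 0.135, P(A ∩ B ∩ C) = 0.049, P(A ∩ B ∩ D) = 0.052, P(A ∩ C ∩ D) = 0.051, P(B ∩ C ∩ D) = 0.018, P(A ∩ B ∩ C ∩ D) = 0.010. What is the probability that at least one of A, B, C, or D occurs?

Inclusion–exclusion gives
P(A ∪ B ∪ C ∪ D) = 0.411 + 0.446 + 0.365 + 0.405 − 0.147 − 0.135 − 0.150 − 0.132 − 0.158 − 0.135 + 0.049 + 0.052 + 0.051 + 0.018 − 0.010 = 0.930

0.930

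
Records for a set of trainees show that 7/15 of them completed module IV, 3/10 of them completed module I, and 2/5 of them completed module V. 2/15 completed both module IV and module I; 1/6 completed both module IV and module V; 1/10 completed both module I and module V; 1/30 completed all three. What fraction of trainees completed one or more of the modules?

4/5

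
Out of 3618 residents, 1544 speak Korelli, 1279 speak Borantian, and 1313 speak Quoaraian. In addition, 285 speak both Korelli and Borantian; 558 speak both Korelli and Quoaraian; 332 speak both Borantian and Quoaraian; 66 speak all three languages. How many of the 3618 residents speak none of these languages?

Apply inclusion-exclusion:
N(≥1) = 1544 + 1279 + 1313 − 285 − 558 − 332 + 66 = 3027
None: 3618 − 3027 = 591

591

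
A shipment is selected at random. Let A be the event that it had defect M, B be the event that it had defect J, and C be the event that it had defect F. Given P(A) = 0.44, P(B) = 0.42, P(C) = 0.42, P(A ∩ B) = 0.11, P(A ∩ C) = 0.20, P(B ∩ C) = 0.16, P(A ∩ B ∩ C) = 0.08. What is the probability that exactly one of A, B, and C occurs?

0.58

By inclusion–exclusion (exactly-one form):
P(exactly one) = 0.44 + 0.42 + 0.42 − 2·0.11 − 2·0.20 − 2·0.16 + 3·0.08 = 0.58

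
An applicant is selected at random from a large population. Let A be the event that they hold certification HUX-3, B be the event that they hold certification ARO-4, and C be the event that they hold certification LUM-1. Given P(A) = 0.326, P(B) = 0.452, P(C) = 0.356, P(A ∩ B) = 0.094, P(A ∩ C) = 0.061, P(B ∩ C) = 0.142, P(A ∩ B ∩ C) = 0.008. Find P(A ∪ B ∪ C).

P(A ∪ B ∪ C) = 0.326 + 0.452 + 0.356 − 0.094 − 0.061 − 0.142 + 0.008 = 0.845

0.845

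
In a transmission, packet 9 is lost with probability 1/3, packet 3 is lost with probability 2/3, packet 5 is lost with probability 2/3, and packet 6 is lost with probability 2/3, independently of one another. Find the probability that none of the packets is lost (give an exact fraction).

P(none) = (1 − 1/3) × (1 − 2/3) × (1 − 2/3) × (1 − 2/3) = 2/3 × 1/3 × 1/3 × 1/3 = 2/81

2/81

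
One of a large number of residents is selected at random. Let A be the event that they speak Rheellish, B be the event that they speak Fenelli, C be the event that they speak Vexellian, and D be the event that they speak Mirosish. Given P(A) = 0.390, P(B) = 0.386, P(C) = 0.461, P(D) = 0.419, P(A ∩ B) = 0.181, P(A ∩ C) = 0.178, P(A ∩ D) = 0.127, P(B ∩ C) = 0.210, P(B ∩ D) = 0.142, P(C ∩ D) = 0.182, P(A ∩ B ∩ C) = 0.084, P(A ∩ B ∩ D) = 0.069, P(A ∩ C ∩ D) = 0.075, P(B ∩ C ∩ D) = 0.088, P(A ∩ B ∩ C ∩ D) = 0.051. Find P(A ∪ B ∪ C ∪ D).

P(A ∪ B ∪ C ∪ D) = 0.390 + 0.386 + 0.461 + 0.419 − 0.181 − 0.178 − 0.127 − 0.210 − 0.142 − 0.182 + 0.084 + 0.069 + 0.075 + 0.088 − 0.051 = 0.901

0.901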